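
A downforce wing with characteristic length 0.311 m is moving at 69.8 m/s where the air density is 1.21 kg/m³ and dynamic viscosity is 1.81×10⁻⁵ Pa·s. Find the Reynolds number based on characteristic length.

Re = ρ·v·c/μ = 1.21 × 69.8 × 0.311 / (1.81×10⁻⁵) = 1.45×10^6

Re = 1.45×10^6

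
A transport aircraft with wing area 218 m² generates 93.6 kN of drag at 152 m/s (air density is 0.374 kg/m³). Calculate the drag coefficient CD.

From D = ½ρv²S·CD, rearranging gives CD = 2D/(ρv²S).
CD = 2 × 93600 / (0.374 × 152² × 218) = 0.0994

CD = 0.0994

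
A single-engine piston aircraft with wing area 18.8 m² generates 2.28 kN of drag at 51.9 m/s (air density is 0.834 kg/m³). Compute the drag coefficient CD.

From D = ½ρv²S·CD, rearranging gives CD = 2D/(ρv²S).
CD = 2 × 2280 / (0.834 × 51.9² × 18.8) = 0.108

CD = 0.108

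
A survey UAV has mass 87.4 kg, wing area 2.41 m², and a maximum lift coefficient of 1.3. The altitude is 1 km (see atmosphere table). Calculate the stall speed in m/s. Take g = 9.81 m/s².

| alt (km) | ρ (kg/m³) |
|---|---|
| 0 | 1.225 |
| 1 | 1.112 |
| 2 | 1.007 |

At 1 km, from the table: ρ = 1.112 kg/m³.
Weight W = mg = 87.4 × 9.81 = 857.4 N.
V_stall = √(2W/(ρ·S·CL,max)) = √(2 × 857.4 / (1.112 × 2.41 × 1.3))
V_stall = √492.2 = 22.2 m/s

V_stall = 22.2 m/s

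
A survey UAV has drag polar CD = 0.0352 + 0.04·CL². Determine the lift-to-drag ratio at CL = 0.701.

L/D = 12.8

CD = 0.0352 + 0.04 × 0.701² = 0.05486
L/D = CL/CD = 0.701 / 0.05486 = 12.8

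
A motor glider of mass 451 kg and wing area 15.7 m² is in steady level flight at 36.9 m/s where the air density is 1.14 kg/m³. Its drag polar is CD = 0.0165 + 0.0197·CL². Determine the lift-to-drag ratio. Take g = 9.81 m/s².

L/D = 19

Level flight ⇒ L = W = m·g = 451 × 9.81 = 4424.3 N.
q = ½ρv² = ½ × 1.14 × 36.9² = 776.1 Pa.
CL = W/(q·S) = 4424.3 / (776.1 × 15.7) = 0.3631.
CD = 0.0165 + 0.0197 × 0.3631² = 0.0191.
L/D = CL/CD = 0.3631 / 0.0191 = 19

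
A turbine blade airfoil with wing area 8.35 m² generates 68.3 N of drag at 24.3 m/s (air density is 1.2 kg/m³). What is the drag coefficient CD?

CD = 0.0231

From D = ½ρv²S·CD, rearranging gives CD = 2D/(ρv²S).
CD = 2 × 68.3 / (1.2 × 24.3² × 8.35) = 0.0231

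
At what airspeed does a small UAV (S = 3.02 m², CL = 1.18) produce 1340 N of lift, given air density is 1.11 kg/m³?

v = 26 m/s

L = ½ρv²S·CL ⇒ v = √(2L/(ρ·S·CL))
v = √(2 × 1340 / (1.11 × 3.02 × 1.18)) = √677.5 = 26 m/s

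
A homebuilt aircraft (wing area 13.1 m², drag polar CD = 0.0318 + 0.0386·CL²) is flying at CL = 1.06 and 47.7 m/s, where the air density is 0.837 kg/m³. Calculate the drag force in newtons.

D = 938 N

CD = 0.0318 + 0.0386 × 1.06² = 0.07517
D = ½ρv²S·CD = ½ × 0.837 × 47.7² × 13.1 × 0.07517 = 938 N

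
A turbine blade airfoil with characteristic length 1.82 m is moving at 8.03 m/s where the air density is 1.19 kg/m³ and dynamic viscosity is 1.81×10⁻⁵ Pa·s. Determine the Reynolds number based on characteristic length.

Re = ρ·v·c/μ = 1.19 × 8.03 × 1.82 / (1.81×10⁻⁵) = 9.61×10^5

Re = 9.61×10^5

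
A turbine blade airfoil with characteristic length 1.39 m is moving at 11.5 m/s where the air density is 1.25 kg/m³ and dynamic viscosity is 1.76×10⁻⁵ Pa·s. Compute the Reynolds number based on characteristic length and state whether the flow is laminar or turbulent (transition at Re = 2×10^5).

Re = 1.14×10^6 (turbulent)

Re = ρ·v·c/μ = 1.25 × 11.5 × 1.39 / (1.76×10⁻⁵) = 1.14×10^6
Since 1.14×10^6 > 2×10^5, the flow is turbulent.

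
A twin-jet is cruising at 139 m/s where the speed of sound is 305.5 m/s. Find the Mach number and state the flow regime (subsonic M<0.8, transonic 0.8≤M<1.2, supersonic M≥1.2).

M = 0.455 (subsonic)

M = v/a = 139 / 305.5 = 0.455
M = 0.455 → subsonic.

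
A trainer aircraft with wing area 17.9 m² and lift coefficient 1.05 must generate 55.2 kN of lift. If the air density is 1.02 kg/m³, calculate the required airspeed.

v = 75.9 m/s

L = ½ρv²S·CL ⇒ v = √(2L/(ρ·S·CL))
v = √(2 × 55200 / (1.02 × 17.9 × 1.05)) = √5759 = 75.9 m/s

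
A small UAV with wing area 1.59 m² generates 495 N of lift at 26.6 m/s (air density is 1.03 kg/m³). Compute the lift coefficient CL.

CL = 0.854

From L = ½ρv²S·CL, rearranging gives CL = 2L/(ρv²S).
CL = 2 × 495 / (1.03 × 26.6² × 1.59) = 0.854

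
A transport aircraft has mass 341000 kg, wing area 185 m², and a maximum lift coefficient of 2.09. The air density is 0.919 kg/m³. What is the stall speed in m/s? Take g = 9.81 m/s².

Weight W = mg = 341000 × 9.81 = 3.345×10^6 N.
From L = ½ρV²S·CL,max = W: V_stall = √(2W/(ρSCL,max)) = √(2·3.345×10^6/(0.919·185·2.09))
V_stall = √18830 = 137 m/s

V_stall = 137 m/s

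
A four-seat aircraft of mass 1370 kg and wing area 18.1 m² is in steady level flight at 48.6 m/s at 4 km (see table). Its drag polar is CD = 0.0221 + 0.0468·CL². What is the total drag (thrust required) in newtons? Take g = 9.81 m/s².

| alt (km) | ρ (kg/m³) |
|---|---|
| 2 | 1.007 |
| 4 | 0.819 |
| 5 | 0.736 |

D = 870 N

At 4 km, from the table: ρ = 0.819 kg/m³.
Level flight ⇒ L = W = m·g = 1370 × 9.81 = 13440 N.
q = ½ρv² = ½ × 0.819 × 48.6² = 967.2 Pa.
Required CL = L/(qS) = 13440/(967.2·18.1) = 0.7677.
CD = 0.0221 + 0.0468 × 0.7677² = 0.04968.
D = q·S·CD = 967.2 × 18.1 × 0.04968 = 869.8 N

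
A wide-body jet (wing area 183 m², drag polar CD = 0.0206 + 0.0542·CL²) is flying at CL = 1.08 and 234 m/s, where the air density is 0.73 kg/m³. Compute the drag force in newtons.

D = 3.07×10^5 N

CD = 0.0206 + 0.0542 × 1.08² = 0.08382
D = ½ρv²S·CD = ½ × 0.73 × 234² × 183 × 0.08382 = 3.07×10^5 N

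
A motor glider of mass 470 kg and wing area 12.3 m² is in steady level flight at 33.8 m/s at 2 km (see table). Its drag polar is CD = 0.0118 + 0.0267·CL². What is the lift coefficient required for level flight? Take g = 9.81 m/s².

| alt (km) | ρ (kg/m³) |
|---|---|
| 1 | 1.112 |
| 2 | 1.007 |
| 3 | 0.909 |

At 2 km, from the table: ρ = 1.007 kg/m³.
Level flight ⇒ L = W = m·g = 470 × 9.81 = 4610.7 N.
q = ½ρv² = ½ × 1.007 × 33.8² = 575.2 Pa.
CL = 2W/(ρv²S) = 2×4610.7/(1.007×33.8²×12.3) = 0.6517.

CL = 0.652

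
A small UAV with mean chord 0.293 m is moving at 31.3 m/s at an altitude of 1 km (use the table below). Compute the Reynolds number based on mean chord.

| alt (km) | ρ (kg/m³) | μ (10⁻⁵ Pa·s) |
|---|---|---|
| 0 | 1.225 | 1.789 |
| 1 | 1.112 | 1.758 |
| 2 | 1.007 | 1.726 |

Re = 5.8×10^5

At 1 km, from the table: ρ = 1.112 kg/m³, μ = 1.758×10⁻⁵ Pa·s.
Re = ρ·v·c/μ = 1.112 × 31.3 × 0.293 / (1.758×10⁻⁵) = 5.8×10^5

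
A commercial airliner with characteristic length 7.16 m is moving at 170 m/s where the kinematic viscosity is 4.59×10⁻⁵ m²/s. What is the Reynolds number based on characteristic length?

Re = v·c/ν = 170 × 7.16 / (4.59×10⁻⁵) = 2.65×10^7

Re = 2.65×10^7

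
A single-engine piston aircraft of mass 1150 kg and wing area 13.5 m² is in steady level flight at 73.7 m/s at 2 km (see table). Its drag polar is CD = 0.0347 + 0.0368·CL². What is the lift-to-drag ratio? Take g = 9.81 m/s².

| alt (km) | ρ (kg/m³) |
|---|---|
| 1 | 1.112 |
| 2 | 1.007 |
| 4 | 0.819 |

L/D = 8.01

At 2 km, from the table: ρ = 1.007 kg/m³.
Level flight ⇒ L = W = m·g = 1150 × 9.81 = 11282 N.
Dynamic pressure q = 0.5 × 1.007 × 73.7² = 2735 Pa.
CL = 2W/(ρv²S) = 2×11282/(1.007×73.7²×13.5) = 0.3056.
CD = 0.0347 + 0.0368 × 0.3056² = 0.03814.
L/D = CL/CD = 0.3056 / 0.03814 = 8.01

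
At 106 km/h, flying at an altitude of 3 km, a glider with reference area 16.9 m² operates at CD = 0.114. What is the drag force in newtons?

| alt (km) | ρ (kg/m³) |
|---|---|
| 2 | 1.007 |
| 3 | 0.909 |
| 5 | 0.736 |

D = 759 N

At 3 km, from the table: ρ = 0.909 kg/m³.
Convert speed: v = 106 km/h ÷ 3.6 = 29.44 m/s.
Dynamic pressure q = ½ρv² = ½ × 0.909 × 29.44² = 394 Pa.
D = q·S·CD = 394 × 16.9 × 0.114 = 759 N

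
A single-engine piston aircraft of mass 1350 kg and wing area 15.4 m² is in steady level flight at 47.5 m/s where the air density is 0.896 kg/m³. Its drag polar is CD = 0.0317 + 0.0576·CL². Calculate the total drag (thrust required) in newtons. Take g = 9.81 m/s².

Level flight ⇒ L = W = m·g = 1350 × 9.81 = 13244 N.
Dynamic pressure q = 0.5 × 0.896 × 47.5² = 1011 Pa.
CL = 2W/(ρv²S) = 2×13244/(0.896×47.5²×15.4) = 0.8508.
CD = 0.0317 + 0.0576 × 0.8508² = 0.07339.
D = q·S·CD = 1011 × 15.4 × 0.07339 = 1142 N

D = 1140 N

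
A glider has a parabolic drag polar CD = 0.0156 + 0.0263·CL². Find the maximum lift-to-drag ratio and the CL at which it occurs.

(L/D)max = 24.7, at CL = 0.77

For CD = CD0 + K·CL², (L/D)max occurs at CL* = √(CD0/K) and equals 1/(2√(K·CD0)).
(L/D)max = 1/(2√(0.0263 × 0.0156)) = 1/(2 × 0.02026) = 24.7
CL* = √(0.0156/0.0263) = 0.77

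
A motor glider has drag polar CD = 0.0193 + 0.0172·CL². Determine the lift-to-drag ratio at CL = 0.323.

L/D = 15.3

CD = 0.0193 + 0.0172 × 0.323² = 0.02109
L/D = CL/CD = 0.323 / 0.02109 = 15.3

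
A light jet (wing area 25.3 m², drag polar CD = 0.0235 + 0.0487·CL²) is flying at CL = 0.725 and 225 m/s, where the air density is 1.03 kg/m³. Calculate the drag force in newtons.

CD = 0.0235 + 0.0487 × 0.725² = 0.0491
D = ½ρv²S·CD = ½ × 1.03 × 225² × 25.3 × 0.0491 = 32400 N

D = 32400 N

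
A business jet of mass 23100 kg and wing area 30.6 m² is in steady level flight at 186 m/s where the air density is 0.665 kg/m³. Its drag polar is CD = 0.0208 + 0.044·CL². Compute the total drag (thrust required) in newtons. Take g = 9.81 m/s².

In steady level flight, lift balances weight: W = mg = 23100 × 9.81 = 2.2661×10^5 N.
q = ½ρv² = ½ × 0.665 × 186² = 11500 Pa.
CL = W/(q·S) = 2.2661×10^5 / (11500 × 30.6) = 0.6438.
CD = 0.0208 + 0.044 × 0.6438² = 0.03904.
D = q·S·CD = 11500 × 30.6 × 0.03904 = 13740 N

D = 13700 N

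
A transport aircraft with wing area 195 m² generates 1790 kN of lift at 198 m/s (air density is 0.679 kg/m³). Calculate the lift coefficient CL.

CL = 0.69

From L = ½ρv²S·CL, rearranging gives CL = 2L/(ρv²S).
CL = 2 × 1.79×10^6 / (0.679 × 198² × 195) = 0.69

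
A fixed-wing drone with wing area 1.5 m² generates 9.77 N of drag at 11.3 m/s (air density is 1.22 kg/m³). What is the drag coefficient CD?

CD = 0.0836

From D = ½ρv²S·CD, rearranging gives CD = 2D/(ρv²S).
CD = 2 × 9.77 / (1.22 × 11.3² × 1.5) = 0.0836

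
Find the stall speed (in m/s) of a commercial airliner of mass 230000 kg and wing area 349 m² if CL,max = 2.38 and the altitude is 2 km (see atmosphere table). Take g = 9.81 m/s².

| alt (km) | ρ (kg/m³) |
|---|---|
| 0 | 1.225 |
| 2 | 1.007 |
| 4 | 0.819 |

At 2 km, from the table: ρ = 1.007 kg/m³.
Weight W = mg = 230000 × 9.81 = 2.256×10^6 N.
From L = ½ρV²S·CL,max = W: V_stall = √(2W/(ρSCL,max)) = √(2·2.256×10^6/(1.007·349·2.38))
V_stall = √5395 = 73.5 m/s

V_stall = 73.5 m/s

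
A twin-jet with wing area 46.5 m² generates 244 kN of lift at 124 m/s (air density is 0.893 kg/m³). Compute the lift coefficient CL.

CL = 0.764

From L = ½ρv²S·CL, rearranging gives CL = 2L/(ρv²S).
CL = 2 × 2.44×10^5 / (0.893 × 124² × 46.5) = 0.764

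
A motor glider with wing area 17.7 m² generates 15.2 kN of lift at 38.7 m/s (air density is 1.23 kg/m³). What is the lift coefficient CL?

From L = ½ρv²S·CL, rearranging gives CL = 2L/(ρv²S).
CL = 2 × 15200 / (1.23 × 38.7² × 17.7) = 0.932

CL = 0.932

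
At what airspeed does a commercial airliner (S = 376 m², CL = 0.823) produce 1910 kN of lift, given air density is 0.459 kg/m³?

L = ½ρv²S·CL ⇒ v = √(2L/(ρ·S·CL))
v = √(2 × 1.91×10^6 / (0.459 × 376 × 0.823)) = √26890 = 164 m/s

v = 164 m/s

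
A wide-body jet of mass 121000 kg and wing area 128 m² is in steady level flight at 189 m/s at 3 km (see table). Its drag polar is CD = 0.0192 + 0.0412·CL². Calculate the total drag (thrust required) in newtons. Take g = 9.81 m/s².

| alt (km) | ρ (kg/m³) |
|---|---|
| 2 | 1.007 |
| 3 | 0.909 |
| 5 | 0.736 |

D = 67800 N

At 3 km, from the table: ρ = 0.909 kg/m³.
In steady level flight, lift balances weight: W = mg = 121000 × 9.81 = 1.187×10^6 N.
q = ½ρv² = ½ × 0.909 × 189² = 16240 Pa.
Required CL = L/(qS) = 1.187×10^6/(16240·128) = 0.5712.
CD = 0.0192 + 0.0412 × 0.5712² = 0.03264.
D = q·S·CD = 16240 × 128 × 0.03264 = 67830 N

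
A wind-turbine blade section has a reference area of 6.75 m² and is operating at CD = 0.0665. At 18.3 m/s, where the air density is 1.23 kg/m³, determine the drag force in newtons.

D = 92.4 N

D = ½ρv²S·CD = ½ × 1.23 × 18.3² × 6.75 × 0.0665 = 92.4 N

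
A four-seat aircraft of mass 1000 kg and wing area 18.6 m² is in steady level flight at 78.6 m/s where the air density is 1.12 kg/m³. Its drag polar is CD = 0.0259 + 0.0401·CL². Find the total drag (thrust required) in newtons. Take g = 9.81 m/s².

D = 1730 N

In steady level flight, lift balances weight: W = mg = 1000 × 9.81 = 9810 N.
Dynamic pressure q = 0.5 × 1.12 × 78.6² = 3460 Pa.
Required CL = L/(qS) = 9810/(3460·18.6) = 0.1524.
CD = 0.0259 + 0.0401 × 0.1524² = 0.02683.
D = q·S·CD = 3460 × 18.6 × 0.02683 = 1727 N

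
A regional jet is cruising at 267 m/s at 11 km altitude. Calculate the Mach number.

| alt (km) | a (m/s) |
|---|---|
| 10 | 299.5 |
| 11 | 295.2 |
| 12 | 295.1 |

M = 0.904

At 11 km, from the table: a = 295.2 m/s.
M = v/a = 267 / 295.2 = 0.904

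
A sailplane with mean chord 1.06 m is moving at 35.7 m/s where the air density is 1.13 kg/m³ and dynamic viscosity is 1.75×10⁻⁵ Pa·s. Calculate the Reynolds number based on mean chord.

Re = 2.44×10^6

Re = ρ·v·c/μ = 1.13 × 35.7 × 1.06 / (1.75×10⁻⁵) = 2.44×10^6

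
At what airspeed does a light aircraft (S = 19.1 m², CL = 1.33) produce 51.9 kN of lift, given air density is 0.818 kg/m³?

L = ½ρv²S·CL ⇒ v = √(2L/(ρ·S·CL))
v = √(2 × 51900 / (0.818 × 19.1 × 1.33)) = √4995 = 70.7 m/s

v = 70.7 m/s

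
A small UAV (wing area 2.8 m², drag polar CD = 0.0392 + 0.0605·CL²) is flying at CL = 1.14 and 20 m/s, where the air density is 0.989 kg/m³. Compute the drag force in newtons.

D = 65.3 N

CD = 0.0392 + 0.0605 × 1.14² = 0.1178
D = ½ρv²S·CD = ½ × 0.989 × 20² × 2.8 × 0.1178 = 65.3 N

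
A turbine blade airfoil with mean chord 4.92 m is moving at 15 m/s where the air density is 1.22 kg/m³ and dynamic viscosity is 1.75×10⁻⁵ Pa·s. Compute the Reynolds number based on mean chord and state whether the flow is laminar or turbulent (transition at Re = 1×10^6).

Re = 5.14×10^6 (turbulent)

Re = ρ·v·c/μ = 1.22 × 15 × 4.92 / (1.75×10⁻⁵) = 5.14×10^6
Since 5.14×10^6 > 1×10^6, the flow is turbulent.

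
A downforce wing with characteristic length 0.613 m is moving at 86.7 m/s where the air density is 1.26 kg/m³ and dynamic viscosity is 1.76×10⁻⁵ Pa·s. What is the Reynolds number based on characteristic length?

Re = 3.8×10^6

Re = ρ·v·c/μ = 1.26 × 86.7 × 0.613 / (1.76×10⁻⁵) = 3.8×10^6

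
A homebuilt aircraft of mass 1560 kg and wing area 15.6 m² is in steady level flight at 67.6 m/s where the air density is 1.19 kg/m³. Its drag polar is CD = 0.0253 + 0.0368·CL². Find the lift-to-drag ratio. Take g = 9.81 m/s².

L/D = 12

In steady level flight, lift balances weight: W = mg = 1560 × 9.81 = 15304 N.
q = ½ρv² = ½ × 1.19 × 67.6² = 2719 Pa.
Required CL = L/(qS) = 15304/(2719·15.6) = 0.3608.
CD = 0.0253 + 0.0368 × 0.3608² = 0.03009.
L/D = CL/CD = 0.3608 / 0.03009 = 12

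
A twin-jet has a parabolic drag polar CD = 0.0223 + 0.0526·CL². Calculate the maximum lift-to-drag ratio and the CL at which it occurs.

(L/D)max = 14.6, at CL = 0.651

For CD = CD0 + K·CL², (L/D)max occurs at CL* = √(CD0/K) and equals 1/(2√(K·CD0)).
(L/D)max = 1/(2√(0.0526 × 0.0223)) = 1/(2 × 0.03425) = 14.6
CL* = √(0.0223/0.0526) = 0.651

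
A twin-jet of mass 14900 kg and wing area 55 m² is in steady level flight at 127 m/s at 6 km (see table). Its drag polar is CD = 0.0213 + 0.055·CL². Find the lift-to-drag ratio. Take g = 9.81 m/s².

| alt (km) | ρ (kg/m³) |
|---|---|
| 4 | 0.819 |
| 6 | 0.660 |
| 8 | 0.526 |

L/D = 14.3

At 6 km, from the table: ρ = 0.660 kg/m³.
Level flight ⇒ L = W = m·g = 14900 × 9.81 = 1.4617×10^5 N.
Dynamic pressure q = 0.5 × 0.66 × 127² = 5323 Pa.
Required CL = L/(qS) = 1.4617×10^5/(5323·55) = 0.4993.
CD = 0.0213 + 0.055 × 0.4993² = 0.03501.
L/D = CL/CD = 0.4993 / 0.03501 = 14.3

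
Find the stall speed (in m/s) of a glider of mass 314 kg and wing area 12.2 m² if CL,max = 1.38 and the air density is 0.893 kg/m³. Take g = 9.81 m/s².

V_stall = 20.2 m/s

Weight W = mg = 314 × 9.81 = 3080 N.
V_stall = √(2W/(ρ·S·CL,max)) = √(2 × 3080 / (0.893 × 12.2 × 1.38))
V_stall = √409.8 = 20.2 m/s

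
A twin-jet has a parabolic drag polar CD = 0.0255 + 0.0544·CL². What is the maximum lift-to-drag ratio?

For CD = CD0 + K·CL², (L/D)max occurs at CL* = √(CD0/K) and equals 1/(2√(K·CD0)).
(L/D)max = 1/(2√(0.0544 × 0.0255)) = 1/(2 × 0.03725) = 13.4

(L/D)max = 13.4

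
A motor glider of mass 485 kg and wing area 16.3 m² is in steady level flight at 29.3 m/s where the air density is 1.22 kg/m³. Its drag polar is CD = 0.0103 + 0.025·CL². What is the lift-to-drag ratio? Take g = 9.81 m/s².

In steady level flight, lift balances weight: W = mg = 485 × 9.81 = 4757.9 N.
q = ½ρv² = ½ × 1.22 × 29.3² = 523.7 Pa.
CL = W/(q·S) = 4757.9 / (523.7 × 16.3) = 0.5574.
CD = 0.0103 + 0.025 × 0.5574² = 0.01807.
L/D = CL/CD = 0.5574 / 0.01807 = 30.9

L/D = 30.9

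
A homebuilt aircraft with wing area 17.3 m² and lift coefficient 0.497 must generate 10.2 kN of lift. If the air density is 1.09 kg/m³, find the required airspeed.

v = 46.7 m/s

L = ½ρv²S·CL ⇒ v = √(2L/(ρ·S·CL))
v = √(2 × 10200 / (1.09 × 17.3 × 0.497)) = √2177 = 46.7 m/s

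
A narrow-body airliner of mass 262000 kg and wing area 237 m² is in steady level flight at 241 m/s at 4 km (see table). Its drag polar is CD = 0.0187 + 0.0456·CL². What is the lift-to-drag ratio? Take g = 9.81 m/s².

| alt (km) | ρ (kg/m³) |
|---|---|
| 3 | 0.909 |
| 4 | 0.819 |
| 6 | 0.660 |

At 4 km, from the table: ρ = 0.819 kg/m³.
Weight W = mg = 262000 × 9.81 = 2.5702×10^6 N; in level flight L = W.
Dynamic pressure q = 0.5 × 0.819 × 241² = 23780 Pa.
CL = W/(q·S) = 2.5702×10^6 / (23780 × 237) = 0.456.
CD = 0.0187 + 0.0456 × 0.456² = 0.02818.
L/D = CL/CD = 0.456 / 0.02818 = 16.2

L/D = 16.2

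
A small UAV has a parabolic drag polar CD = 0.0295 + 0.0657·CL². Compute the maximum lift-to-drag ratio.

(L/D)max = 11.4

For CD = CD0 + K·CL², (L/D)max occurs at CL* = √(CD0/K) and equals 1/(2√(K·CD0)).
(L/D)max = 1/(2√(0.0657 × 0.0295)) = 1/(2 × 0.04402) = 11.4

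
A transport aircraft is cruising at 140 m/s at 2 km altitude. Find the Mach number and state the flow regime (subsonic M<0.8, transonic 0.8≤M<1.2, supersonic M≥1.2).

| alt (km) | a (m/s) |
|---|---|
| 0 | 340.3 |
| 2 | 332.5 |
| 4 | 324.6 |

At 2 km, from the table: a = 332.5 m/s.
M = v/a = 140 / 332.5 = 0.421
M = 0.421 → subsonic.

M = 0.421 (subsonic)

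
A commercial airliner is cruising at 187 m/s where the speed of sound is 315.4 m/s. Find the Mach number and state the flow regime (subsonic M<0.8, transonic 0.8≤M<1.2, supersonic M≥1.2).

M = v/a = 187 / 315.4 = 0.593
M = 0.593 → subsonic.

M = 0.593 (subsonic)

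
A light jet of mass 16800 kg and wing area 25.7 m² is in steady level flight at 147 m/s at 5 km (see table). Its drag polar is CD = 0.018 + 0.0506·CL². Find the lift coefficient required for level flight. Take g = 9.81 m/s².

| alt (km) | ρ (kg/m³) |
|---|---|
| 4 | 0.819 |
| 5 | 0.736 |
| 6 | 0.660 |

At 5 km, from the table: ρ = 0.736 kg/m³.
In steady level flight, lift balances weight: W = mg = 16800 × 9.81 = 1.6481×10^5 N.
Dynamic pressure q = 0.5 × 0.736 × 147² = 7952 Pa.
CL = W/(q·S) = 1.6481×10^5 / (7952 × 25.7) = 0.8064.

CL = 0.806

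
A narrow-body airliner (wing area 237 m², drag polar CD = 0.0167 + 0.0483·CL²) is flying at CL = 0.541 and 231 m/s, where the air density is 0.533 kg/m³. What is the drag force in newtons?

D = 1.04×10^5 N

CD = 0.0167 + 0.0483 × 0.541² = 0.03084
D = ½ρv²S·CD = ½ × 0.533 × 231² × 237 × 0.03084 = 1.04×10^5 N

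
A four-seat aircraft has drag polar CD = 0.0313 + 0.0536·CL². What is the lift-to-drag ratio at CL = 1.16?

CD = 0.0313 + 0.0536 × 1.16² = 0.1034
L/D = CL/CD = 1.16 / 0.1034 = 11.2

L/D = 11.2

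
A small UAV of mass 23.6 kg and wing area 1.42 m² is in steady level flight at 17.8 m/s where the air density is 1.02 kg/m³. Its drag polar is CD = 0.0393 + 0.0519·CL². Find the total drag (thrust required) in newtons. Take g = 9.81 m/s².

D = 21.1 N

Weight W = mg = 23.6 × 9.81 = 231.52 N; in level flight L = W.
Dynamic pressure q = 0.5 × 1.02 × 17.8² = 161.6 Pa.
CL = W/(q·S) = 231.52 / (161.6 × 1.42) = 1.009.
CD = 0.0393 + 0.0519 × 1.009² = 0.09214.
D = q·S·CD = 161.6 × 1.42 × 0.09214 = 21.14 N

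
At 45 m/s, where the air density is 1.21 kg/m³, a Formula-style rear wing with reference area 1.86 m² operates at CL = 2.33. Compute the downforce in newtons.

L = 5310 N

L = ½ρv²S·CL = ½ × 1.21 × 45² × 1.86 × 2.33 = 5310 N ≈ 5.31 kN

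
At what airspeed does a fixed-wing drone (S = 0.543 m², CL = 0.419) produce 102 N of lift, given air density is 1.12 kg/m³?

v = 28.3 m/s

L = ½ρv²S·CL ⇒ v = √(2L/(ρ·S·CL))
v = √(2 × 102 / (1.12 × 0.543 × 0.419)) = √800.6 = 28.3 m/s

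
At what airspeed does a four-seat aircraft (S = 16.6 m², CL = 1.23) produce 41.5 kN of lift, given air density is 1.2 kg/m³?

L = ½ρv²S·CL ⇒ v = √(2L/(ρ·S·CL))
v = √(2 × 41500 / (1.2 × 16.6 × 1.23)) = √3388 = 58.2 m/s

v = 58.2 m/s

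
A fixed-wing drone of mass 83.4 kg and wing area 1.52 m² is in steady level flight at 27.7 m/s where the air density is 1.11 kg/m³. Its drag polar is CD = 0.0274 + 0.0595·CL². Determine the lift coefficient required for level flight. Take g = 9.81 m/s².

CL = 1.26

In steady level flight, lift balances weight: W = mg = 83.4 × 9.81 = 818.15 N.
q = ½ρv² = ½ × 1.11 × 27.7² = 425.8 Pa.
CL = 2W/(ρv²S) = 2×818.15/(1.11×27.7²×1.52) = 1.264.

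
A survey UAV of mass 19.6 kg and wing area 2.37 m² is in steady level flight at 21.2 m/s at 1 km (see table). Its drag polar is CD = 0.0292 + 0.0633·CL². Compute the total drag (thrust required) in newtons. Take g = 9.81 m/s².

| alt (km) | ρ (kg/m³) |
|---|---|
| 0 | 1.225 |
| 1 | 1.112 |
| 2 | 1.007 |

At 1 km, from the table: ρ = 1.112 kg/m³.
Weight W = mg = 19.6 × 9.81 = 192.28 N; in level flight L = W.
q = ½ρv² = ½ × 1.112 × 21.2² = 249.9 Pa.
CL = 2W/(ρv²S) = 2×192.28/(1.112×21.2²×2.37) = 0.3247.
CD = 0.0292 + 0.0633 × 0.3247² = 0.03587.
D = q·S·CD = 249.9 × 2.37 × 0.03587 = 21.24 N

D = 21.2 N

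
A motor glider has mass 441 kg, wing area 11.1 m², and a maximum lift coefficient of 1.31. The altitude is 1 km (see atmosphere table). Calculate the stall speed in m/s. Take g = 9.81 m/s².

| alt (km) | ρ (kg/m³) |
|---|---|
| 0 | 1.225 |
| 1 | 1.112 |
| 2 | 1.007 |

At 1 km, from the table: ρ = 1.112 kg/m³.
Weight W = mg = 441 × 9.81 = 4326 N.
From L = ½ρV²S·CL,max = W: V_stall = √(2W/(ρSCL,max)) = √(2·4326/(1.112·11.1·1.31))
V_stall = √535.1 = 23.1 m/s

V_stall = 23.1 m/s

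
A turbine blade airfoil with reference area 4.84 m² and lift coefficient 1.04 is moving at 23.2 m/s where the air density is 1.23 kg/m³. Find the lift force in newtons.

Dynamic pressure q = ½ρv² = ½ × 1.23 × 23.2² = 331 Pa.
L = q·S·CL = 331 × 4.84 × 1.04 = 1670 N

L = 1670 N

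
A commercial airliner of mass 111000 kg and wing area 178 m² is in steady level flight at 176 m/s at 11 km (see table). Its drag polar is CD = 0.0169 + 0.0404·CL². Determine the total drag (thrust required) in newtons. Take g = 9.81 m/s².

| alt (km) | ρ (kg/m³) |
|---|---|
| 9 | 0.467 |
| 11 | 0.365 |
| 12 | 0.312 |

D = 64600 N

At 11 km, from the table: ρ = 0.365 kg/m³.
In steady level flight, lift balances weight: W = mg = 111000 × 9.81 = 1.0889×10^6 N.
Dynamic pressure q = 0.5 × 0.365 × 176² = 5653 Pa.
Required CL = L/(qS) = 1.0889×10^6/(5653·178) = 1.082.
CD = 0.0169 + 0.0404 × 1.082² = 0.06421.
D = q·S·CD = 5653 × 178 × 0.06421 = 64610 N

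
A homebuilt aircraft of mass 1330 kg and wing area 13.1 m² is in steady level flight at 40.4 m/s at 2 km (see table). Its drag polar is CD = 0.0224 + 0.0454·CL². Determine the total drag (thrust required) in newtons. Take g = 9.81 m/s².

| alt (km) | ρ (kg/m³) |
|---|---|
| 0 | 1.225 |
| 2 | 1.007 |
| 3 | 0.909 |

D = 959 N

At 2 km, from the table: ρ = 1.007 kg/m³.
Weight W = mg = 1330 × 9.81 = 13047 N; in level flight L = W.
q = ½ρv² = ½ × 1.007 × 40.4² = 821.8 Pa.
Required CL = L/(qS) = 13047/(821.8·13.1) = 1.212.
CD = 0.0224 + 0.0454 × 1.212² = 0.08909.
D = q·S·CD = 821.8 × 13.1 × 0.08909 = 959 N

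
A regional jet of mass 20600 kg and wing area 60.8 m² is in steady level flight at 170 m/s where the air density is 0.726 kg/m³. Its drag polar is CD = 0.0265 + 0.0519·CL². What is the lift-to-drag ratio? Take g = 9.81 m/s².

L/D = 9.99

In steady level flight, lift balances weight: W = mg = 20600 × 9.81 = 2.0209×10^5 N.
q = ½ρv² = ½ × 0.726 × 170² = 10490 Pa.
CL = W/(q·S) = 2.0209×10^5 / (10490 × 60.8) = 0.3168.
CD = 0.0265 + 0.0519 × 0.3168² = 0.03171.
L/D = CL/CD = 0.3168 / 0.03171 = 9.99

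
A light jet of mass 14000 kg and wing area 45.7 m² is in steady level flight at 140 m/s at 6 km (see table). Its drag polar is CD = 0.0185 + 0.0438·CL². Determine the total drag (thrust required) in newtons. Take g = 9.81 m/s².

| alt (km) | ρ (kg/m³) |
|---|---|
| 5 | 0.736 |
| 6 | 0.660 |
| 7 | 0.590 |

At 6 km, from the table: ρ = 0.660 kg/m³.
In steady level flight, lift balances weight: W = mg = 14000 × 9.81 = 1.3734×10^5 N.
Dynamic pressure q = 0.5 × 0.66 × 140² = 6468 Pa.
CL = W/(q·S) = 1.3734×10^5 / (6468 × 45.7) = 0.4646.
CD = 0.0185 + 0.0438 × 0.4646² = 0.02796.
D = q·S·CD = 6468 × 45.7 × 0.02796 = 8263 N

D = 8260 N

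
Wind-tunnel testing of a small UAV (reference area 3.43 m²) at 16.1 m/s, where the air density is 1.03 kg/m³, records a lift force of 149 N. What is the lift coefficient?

CL = 0.325

From L = ½ρv²S·CL, rearranging gives CL = 2L/(ρv²S).
CL = 2 × 149 / (1.03 × 16.1² × 3.43) = 0.325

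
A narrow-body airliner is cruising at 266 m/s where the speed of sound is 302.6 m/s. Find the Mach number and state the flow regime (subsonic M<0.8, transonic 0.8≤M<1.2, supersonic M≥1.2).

M = v/a = 266 / 302.6 = 0.879
M = 0.879 → transonic.

M = 0.879 (transonic)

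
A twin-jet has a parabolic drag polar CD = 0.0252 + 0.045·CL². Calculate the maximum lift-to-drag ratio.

For CD = CD0 + K·CL², (L/D)max occurs at CL* = √(CD0/K) and equals 1/(2√(K·CD0)).
(L/D)max = 1/(2√(0.045 × 0.0252)) = 1/(2 × 0.03367) = 14.8

(L/D)max = 14.8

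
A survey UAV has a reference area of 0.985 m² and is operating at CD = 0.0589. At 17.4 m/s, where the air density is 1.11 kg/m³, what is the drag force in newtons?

D = ½ρv²S·CD = ½ × 1.11 × 17.4² × 0.985 × 0.0589 = 9.75 N

D = 9.75 N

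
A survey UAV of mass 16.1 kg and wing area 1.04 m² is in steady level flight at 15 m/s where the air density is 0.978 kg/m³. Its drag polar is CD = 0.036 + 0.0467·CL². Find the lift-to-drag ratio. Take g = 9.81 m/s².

L/D = 11

Weight W = mg = 16.1 × 9.81 = 157.94 N; in level flight L = W.
q = ½ρv² = ½ × 0.978 × 15² = 110 Pa.
CL = 2W/(ρv²S) = 2×157.94/(0.978×15²×1.04) = 1.38.
CD = 0.036 + 0.0467 × 1.38² = 0.125.
L/D = CL/CD = 1.38 / 0.125 = 11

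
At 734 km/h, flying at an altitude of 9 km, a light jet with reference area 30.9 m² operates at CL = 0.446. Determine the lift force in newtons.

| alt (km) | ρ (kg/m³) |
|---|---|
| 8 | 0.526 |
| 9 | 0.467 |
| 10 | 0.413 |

L = 1.34×10^5 N

At 9 km, from the table: ρ = 0.467 kg/m³.
Convert speed: v = 734 km/h ÷ 3.6 = 203.9 m/s.
Dynamic pressure q = ½ρv² = ½ × 0.467 × 203.9² = 9707 Pa.
L = q·S·CL = 9707 × 30.9 × 0.446 = 1.34×10^5 N ≈ 134 kN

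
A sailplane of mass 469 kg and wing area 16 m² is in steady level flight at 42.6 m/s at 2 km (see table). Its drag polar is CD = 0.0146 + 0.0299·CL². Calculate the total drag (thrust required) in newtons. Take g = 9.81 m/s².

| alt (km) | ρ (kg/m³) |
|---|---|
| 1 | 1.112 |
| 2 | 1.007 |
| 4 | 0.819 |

D = 257 N

At 2 km, from the table: ρ = 1.007 kg/m³.
In steady level flight, lift balances weight: W = mg = 469 × 9.81 = 4600.9 N.
Dynamic pressure q = 0.5 × 1.007 × 42.6² = 913.7 Pa.
CL = 2W/(ρv²S) = 2×4600.9/(1.007×42.6²×16) = 0.3147.
CD = 0.0146 + 0.0299 × 0.3147² = 0.01756.
D = q·S·CD = 913.7 × 16 × 0.01756 = 256.7 N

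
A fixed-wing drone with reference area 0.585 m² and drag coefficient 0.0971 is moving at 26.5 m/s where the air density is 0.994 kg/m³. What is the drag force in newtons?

D = 19.8 N

Dynamic pressure q = ½ρv² = ½ × 0.994 × 26.5² = 349 Pa.
D = q·S·CD = 349 × 0.585 × 0.0971 = 19.8 N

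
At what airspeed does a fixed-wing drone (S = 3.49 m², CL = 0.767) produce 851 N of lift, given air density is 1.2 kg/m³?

L = ½ρv²S·CL ⇒ v = √(2L/(ρ·S·CL))
v = √(2 × 851 / (1.2 × 3.49 × 0.767)) = √529.9 = 23 m/s

v = 23 m/s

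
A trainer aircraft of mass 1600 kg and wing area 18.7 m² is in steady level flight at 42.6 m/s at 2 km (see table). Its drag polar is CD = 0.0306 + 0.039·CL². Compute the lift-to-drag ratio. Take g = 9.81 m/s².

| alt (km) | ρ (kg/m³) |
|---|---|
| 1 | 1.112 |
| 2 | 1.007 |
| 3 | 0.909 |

L/D = 14.5

At 2 km, from the table: ρ = 1.007 kg/m³.
Weight W = mg = 1600 × 9.81 = 15696 N; in level flight L = W.
q = ½ρv² = ½ × 1.007 × 42.6² = 913.7 Pa.
CL = W/(q·S) = 15696 / (913.7 × 18.7) = 0.9186.
CD = 0.0306 + 0.039 × 0.9186² = 0.06351.
L/D = CL/CD = 0.9186 / 0.06351 = 14.5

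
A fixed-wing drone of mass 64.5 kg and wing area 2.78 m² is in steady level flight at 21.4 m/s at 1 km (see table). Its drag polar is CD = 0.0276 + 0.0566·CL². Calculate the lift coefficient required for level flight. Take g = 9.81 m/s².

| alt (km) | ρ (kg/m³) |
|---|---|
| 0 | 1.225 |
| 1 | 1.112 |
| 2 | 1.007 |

CL = 0.894

At 1 km, from the table: ρ = 1.112 kg/m³.
Weight W = mg = 64.5 × 9.81 = 632.75 N; in level flight L = W.
q = ½ρv² = ½ × 1.112 × 21.4² = 254.6 Pa.
Required CL = L/(qS) = 632.75/(254.6·2.78) = 0.8939.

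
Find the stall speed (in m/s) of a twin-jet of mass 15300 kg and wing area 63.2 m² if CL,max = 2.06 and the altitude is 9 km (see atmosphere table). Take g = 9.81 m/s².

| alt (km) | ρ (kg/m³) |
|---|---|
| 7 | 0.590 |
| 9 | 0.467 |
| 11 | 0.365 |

At 9 km, from the table: ρ = 0.467 kg/m³.
At stall, lift equals weight: L = W = m·g = 15300 × 9.81 = 1.501×10^5 N.
From L = ½ρV²S·CL,max = W: V_stall = √(2W/(ρSCL,max)) = √(2·1.501×10^5/(0.467·63.2·2.06))
V_stall = √4937 = 70.3 m/s

V_stall = 70.3 m/s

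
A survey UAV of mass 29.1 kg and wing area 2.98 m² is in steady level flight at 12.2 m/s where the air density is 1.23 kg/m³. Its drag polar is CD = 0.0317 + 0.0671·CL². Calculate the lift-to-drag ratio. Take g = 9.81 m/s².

L/D = 9.95

Weight W = mg = 29.1 × 9.81 = 285.47 N; in level flight L = W.
Dynamic pressure q = 0.5 × 1.23 × 12.2² = 91.54 Pa.
CL = W/(q·S) = 285.47 / (91.54 × 2.98) = 1.047.
CD = 0.0317 + 0.0671 × 1.047² = 0.1052.
L/D = CL/CD = 1.047 / 0.1052 = 9.95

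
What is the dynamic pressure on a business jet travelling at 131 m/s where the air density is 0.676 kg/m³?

q = 5800 Pa

q = ½ρv² = ½ × 0.676 × 131² = 5800 Pa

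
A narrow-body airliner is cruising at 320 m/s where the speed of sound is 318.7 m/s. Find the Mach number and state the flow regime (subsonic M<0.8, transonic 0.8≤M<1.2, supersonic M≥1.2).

M = 1 (transonic)

M = v/a = 320 / 318.7 = 1
M = 1 → transonic.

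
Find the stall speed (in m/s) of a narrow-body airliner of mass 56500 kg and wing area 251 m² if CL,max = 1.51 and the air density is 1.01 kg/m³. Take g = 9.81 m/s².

V_stall = 53.8 m/s

Stall occurs when L = W at CL,max. W = mg = 56500 × 9.81 = 5.543×10^5 N.
V_stall = √(2W/(ρ·S·CL,max)) = √(2 × 5.543×10^5 / (1.01 × 251 × 1.51))
V_stall = √2896 = 53.8 m/s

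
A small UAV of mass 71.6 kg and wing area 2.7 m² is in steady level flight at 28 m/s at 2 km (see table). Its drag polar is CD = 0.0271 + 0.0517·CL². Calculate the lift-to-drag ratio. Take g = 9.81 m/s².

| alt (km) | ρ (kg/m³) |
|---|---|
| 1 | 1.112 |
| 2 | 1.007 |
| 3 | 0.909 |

At 2 km, from the table: ρ = 1.007 kg/m³.
In steady level flight, lift balances weight: W = mg = 71.6 × 9.81 = 702.4 N.
Dynamic pressure q = 0.5 × 1.007 × 28² = 394.7 Pa.
Required CL = L/(qS) = 702.4/(394.7·2.7) = 0.659.
CD = 0.0271 + 0.0517 × 0.659² = 0.04955.
L/D = CL/CD = 0.659 / 0.04955 = 13.3

L/D = 13.3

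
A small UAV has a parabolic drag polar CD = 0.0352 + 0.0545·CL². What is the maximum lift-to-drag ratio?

(L/D)max = 11.4

For CD = CD0 + K·CL², (L/D)max occurs at CL* = √(CD0/K) and equals 1/(2√(K·CD0)).
(L/D)max = 1/(2√(0.0545 × 0.0352)) = 1/(2 × 0.0438) = 11.4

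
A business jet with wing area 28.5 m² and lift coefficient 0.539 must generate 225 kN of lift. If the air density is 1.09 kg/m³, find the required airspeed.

v = 164 m/s

L = ½ρv²S·CL ⇒ v = √(2L/(ρ·S·CL))
v = √(2 × 2.25×10^5 / (1.09 × 28.5 × 0.539)) = √26880 = 164 m/s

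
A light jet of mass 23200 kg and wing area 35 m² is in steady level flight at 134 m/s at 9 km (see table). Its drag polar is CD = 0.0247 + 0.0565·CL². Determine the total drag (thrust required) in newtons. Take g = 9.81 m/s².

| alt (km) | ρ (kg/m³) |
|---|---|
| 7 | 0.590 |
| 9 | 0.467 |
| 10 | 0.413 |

At 9 km, from the table: ρ = 0.467 kg/m³.
In steady level flight, lift balances weight: W = mg = 23200 × 9.81 = 2.2759×10^5 N.
Dynamic pressure q = 0.5 × 0.467 × 134² = 4193 Pa.
CL = 2W/(ρv²S) = 2×2.2759×10^5/(0.467×134²×35) = 1.551.
CD = 0.0247 + 0.0565 × 1.551² = 0.1606.
D = q·S·CD = 4193 × 35 × 0.1606 = 23570 N

D = 23600 N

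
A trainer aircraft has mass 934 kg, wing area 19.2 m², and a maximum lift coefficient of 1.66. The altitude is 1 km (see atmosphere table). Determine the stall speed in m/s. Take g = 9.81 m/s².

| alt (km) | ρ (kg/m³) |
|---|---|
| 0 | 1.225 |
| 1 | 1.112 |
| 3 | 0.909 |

At 1 km, from the table: ρ = 1.112 kg/m³.
Weight W = mg = 934 × 9.81 = 9163 N.
V_stall = √(2W/(ρ·S·CL,max)) = √(2 × 9163 / (1.112 × 19.2 × 1.66))
V_stall = √517 = 22.7 m/s

V_stall = 22.7 m/s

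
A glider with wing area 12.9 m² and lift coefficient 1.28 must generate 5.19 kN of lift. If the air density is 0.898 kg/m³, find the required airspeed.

L = ½ρv²S·CL ⇒ v = √(2L/(ρ·S·CL))
v = √(2 × 5190 / (0.898 × 12.9 × 1.28)) = √700 = 26.5 m/s

v = 26.5 m/s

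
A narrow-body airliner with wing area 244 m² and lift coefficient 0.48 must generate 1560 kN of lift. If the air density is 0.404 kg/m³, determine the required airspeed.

v = 257 m/s

L = ½ρv²S·CL ⇒ v = √(2L/(ρ·S·CL))
v = √(2 × 1.56×10^6 / (0.404 × 244 × 0.48)) = √65940 = 257 m/s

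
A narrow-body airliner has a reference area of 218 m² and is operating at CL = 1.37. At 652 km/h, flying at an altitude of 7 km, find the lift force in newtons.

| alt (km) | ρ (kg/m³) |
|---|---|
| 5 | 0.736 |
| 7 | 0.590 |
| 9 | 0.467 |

At 7 km, from the table: ρ = 0.590 kg/m³.
Convert speed: v = 652 km/h ÷ 3.6 = 181.1 m/s.
L = ½ρv²S·CL = ½ × 0.59 × 181.1² × 218 × 1.37 = 2.89×10^6 N ≈ 2890 kN

L = 2.89×10^6 N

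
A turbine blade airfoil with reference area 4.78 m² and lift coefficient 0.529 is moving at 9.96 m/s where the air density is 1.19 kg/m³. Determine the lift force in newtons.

L = 149 N

Dynamic pressure q = ½ρv² = ½ × 1.19 × 9.96² = 59.02 Pa.
L = q·S·CL = 59.02 × 4.78 × 0.529 = 149 N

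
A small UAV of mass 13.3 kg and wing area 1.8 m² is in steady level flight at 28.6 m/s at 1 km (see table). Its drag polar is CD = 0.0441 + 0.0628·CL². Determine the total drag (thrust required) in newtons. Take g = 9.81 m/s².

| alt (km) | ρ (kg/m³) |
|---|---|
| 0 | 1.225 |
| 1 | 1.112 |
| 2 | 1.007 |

At 1 km, from the table: ρ = 1.112 kg/m³.
Weight W = mg = 13.3 × 9.81 = 130.47 N; in level flight L = W.
q = ½ρv² = ½ × 1.112 × 28.6² = 454.8 Pa.
CL = 2W/(ρv²S) = 2×130.47/(1.112×28.6²×1.8) = 0.1594.
CD = 0.0441 + 0.0628 × 0.1594² = 0.0457.
D = q·S·CD = 454.8 × 1.8 × 0.0457 = 37.41 N

D = 37.4 N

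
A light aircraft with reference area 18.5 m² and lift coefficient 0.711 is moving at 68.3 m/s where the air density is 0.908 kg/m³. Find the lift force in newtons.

Dynamic pressure q = ½ρv² = ½ × 0.908 × 68.3² = 2118 Pa.
L = q·S·CL = 2118 × 18.5 × 0.711 = 27900 N ≈ 27.9 kN

L = 27900 N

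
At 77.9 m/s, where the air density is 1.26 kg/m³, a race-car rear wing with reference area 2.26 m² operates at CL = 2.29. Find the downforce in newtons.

L = 19800 N

Dynamic pressure q = ½ρv² = ½ × 1.26 × 77.9² = 3823 Pa.
L = q·S·CL = 3823 × 2.26 × 2.29 = 19800 N ≈ 19.8 kN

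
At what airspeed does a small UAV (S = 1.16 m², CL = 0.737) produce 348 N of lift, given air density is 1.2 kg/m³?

v = 26 m/s

L = ½ρv²S·CL ⇒ v = √(2L/(ρ·S·CL))
v = √(2 × 348 / (1.2 × 1.16 × 0.737)) = √678.4 = 26 m/s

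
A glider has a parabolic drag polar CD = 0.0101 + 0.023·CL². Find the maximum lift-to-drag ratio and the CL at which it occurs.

For CD = CD0 + K·CL², (L/D)max occurs at CL* = √(CD0/K) and equals 1/(2√(K·CD0)).
(L/D)max = 1/(2√(0.023 × 0.0101)) = 1/(2 × 0.01524) = 32.8
CL* = √(0.0101/0.023) = 0.663

(L/D)max = 32.8, at CL = 0.663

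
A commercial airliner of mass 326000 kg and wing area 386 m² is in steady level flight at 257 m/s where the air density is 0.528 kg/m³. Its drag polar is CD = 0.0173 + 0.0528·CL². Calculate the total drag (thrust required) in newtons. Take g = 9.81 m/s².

Level flight ⇒ L = W = m·g = 326000 × 9.81 = 3.1981×10^6 N.
Dynamic pressure q = 0.5 × 0.528 × 257² = 17440 Pa.
CL = 2W/(ρv²S) = 2×3.1981×10^6/(0.528×257²×386) = 0.4751.
CD = 0.0173 + 0.0528 × 0.4751² = 0.02922.
D = q·S·CD = 17440 × 386 × 0.02922 = 1.967×10^5 N

D = 1.97×10^5 N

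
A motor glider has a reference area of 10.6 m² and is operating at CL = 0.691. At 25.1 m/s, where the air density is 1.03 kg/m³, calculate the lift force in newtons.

Dynamic pressure q = ½ρv² = ½ × 1.03 × 25.1² = 324.5 Pa.
L = q·S·CL = 324.5 × 10.6 × 0.691 = 2380 N

L = 2380 N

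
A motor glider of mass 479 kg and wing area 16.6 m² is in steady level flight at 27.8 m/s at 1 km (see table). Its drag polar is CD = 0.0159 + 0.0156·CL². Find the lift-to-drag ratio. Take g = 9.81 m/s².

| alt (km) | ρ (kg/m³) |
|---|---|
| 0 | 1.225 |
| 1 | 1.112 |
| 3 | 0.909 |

At 1 km, from the table: ρ = 1.112 kg/m³.
In steady level flight, lift balances weight: W = mg = 479 × 9.81 = 4699 N.
q = ½ρv² = ½ × 1.112 × 27.8² = 429.7 Pa.
CL = 2W/(ρv²S) = 2×4699/(1.112×27.8²×16.6) = 0.6588.
CD = 0.0159 + 0.0156 × 0.6588² = 0.02267.
L/D = CL/CD = 0.6588 / 0.02267 = 29.1

L/D = 29.1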